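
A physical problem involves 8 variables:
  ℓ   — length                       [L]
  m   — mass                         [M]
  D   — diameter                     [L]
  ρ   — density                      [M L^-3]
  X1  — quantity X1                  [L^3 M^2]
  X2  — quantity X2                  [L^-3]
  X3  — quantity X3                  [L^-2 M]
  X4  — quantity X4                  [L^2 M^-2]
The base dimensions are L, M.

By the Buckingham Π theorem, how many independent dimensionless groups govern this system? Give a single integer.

Exponent matrix [L,M] × [ℓ,m,D,ρ,X1,X2,X3,X4]:
  L: [ 1  0  1 -3  3 -3 -2  2]
  M: [ 0  1  0  1  2  0  1 -2]
Row reduction gives pivot columns ℓ,m; rank = 2
8 vars − rank 2 = 6 Π groups

6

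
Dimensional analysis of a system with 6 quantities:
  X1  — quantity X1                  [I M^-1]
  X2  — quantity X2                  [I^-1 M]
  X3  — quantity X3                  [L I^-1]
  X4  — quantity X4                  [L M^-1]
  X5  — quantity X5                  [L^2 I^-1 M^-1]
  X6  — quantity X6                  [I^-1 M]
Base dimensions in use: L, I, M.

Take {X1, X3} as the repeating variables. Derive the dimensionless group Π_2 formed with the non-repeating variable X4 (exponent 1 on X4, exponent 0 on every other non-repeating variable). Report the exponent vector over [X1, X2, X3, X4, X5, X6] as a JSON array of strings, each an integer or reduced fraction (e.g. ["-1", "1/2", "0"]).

Write exponents as rows L,I,M / cols X1,X2,X3,X4,X5,X6:
  L: [ 0  0  1  1  2  0]
  I: [ 1 -1 -1  0 -1 -1]
  M: [-1  1  0 -1 -1  1]
Row reduction gives pivot columns X1,X3; rank = 2
Pivot set = {X1,X3}, free = {X2,X4,X5,X6}
RREF:
  r0: [   1   -1    0    1    1   -1]
  r1: [   0    0    1    1    2    0]
  r2: [   0    0    0    0    0    0]
Fix exponent of X4 at 1, X2 at 0, X5 at 0, X6 at 0; solve each RREF row for its pivot's exponent:
  r0: exp(X1) + (1)·1 = 0 ⇒ exp(X1) = -1
  r1: exp(X3) + (1)·1 = 0 ⇒ exp(X3) = -1
Π_2 = X1^-1 · X3^-1 · X4

["-1", "0", "-1", "1", "0", "0"]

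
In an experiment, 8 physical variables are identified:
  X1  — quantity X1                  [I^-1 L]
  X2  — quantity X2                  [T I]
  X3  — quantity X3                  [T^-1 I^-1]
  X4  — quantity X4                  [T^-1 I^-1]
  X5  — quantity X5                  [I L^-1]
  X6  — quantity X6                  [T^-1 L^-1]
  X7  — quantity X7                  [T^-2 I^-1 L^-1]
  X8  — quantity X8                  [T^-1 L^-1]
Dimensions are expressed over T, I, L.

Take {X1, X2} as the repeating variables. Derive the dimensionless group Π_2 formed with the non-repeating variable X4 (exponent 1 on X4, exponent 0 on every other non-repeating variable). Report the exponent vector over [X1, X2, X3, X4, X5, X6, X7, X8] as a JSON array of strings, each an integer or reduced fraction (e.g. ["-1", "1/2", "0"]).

Dimensional matrix (T×I×L by X1×X2×X3×X4×X5×X6×X7×X8):
  T: [ 0  1 -1 -1  0 -1 -2 -1]
  I: [-1  1 -1 -1  1  0 -1  0]
  L: [ 1  0  0  0 -1 -1 -1 -1]
RREF → pivots at {X1,X2} ⇒ r = 2
Repeat: X1,X2; free: X3,X4,X5,X6,X7,X8
RREF:
  r0: [   1    0    0    0   -1   -1   -1   -1]
  r1: [   0    1   -1   -1    0   -1   -2   -1]
  r2: [   0    0    0    0    0    0    0    0]
Fix exponent of X4 at 1, X3 at 0, X5 at 0, X6 at 0, X7 at 0, X8 at 0; solve each RREF row for its pivot's exponent:
  r0: exp(X1) + (0)·1 = 0 ⇒ exp(X1) = 0
  r1: exp(X2) + (-1)·1 = 0 ⇒ exp(X2) = 1
Π_2 = X2 · X4

["0", "1", "0", "1", "0", "0", "0", "0"]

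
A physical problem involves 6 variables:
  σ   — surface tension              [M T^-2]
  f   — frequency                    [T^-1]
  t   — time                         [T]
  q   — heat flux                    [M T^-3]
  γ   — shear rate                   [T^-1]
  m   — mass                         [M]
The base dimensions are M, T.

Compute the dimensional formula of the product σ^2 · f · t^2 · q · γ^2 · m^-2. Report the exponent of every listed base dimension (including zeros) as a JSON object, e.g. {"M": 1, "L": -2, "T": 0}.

Dimensional matrix (M×T by σ×f×t×q×γ×m):
  M: [ 1  0  0  1  0  1]
  T: [-2 -1  1 -3 -1  0]
  [M]: (2)·1+(1)·0+(2)·0+(1)·1+(2)·0+(-2)·1 = 1
  [T]: (2)·-2+(1)·-1+(2)·1+(1)·-3+(2)·-1+(-2)·0 = -8
⇒ M T^-8

{"M": 1, "T": -8}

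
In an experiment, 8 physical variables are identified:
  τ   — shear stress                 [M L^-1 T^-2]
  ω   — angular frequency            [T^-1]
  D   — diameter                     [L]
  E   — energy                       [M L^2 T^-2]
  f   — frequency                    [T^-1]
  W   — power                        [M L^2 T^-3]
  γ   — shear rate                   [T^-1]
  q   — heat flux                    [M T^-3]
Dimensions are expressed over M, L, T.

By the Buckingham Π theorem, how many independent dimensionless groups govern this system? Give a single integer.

Write exponents as rows M,L,T / cols τ,ω,D,E,f,W,γ,q:
  M: [ 1  0  0  1  0  1  0  1]
  L: [-1  0  1  2  0  2  0  0]
  T: [-2 -1  0 -2 -1 -3 -1 -3]
Echelon form has 3 nonzero rows (pivots: τ,ω,D)
8 vars − rank 3 = 5 Π groups

5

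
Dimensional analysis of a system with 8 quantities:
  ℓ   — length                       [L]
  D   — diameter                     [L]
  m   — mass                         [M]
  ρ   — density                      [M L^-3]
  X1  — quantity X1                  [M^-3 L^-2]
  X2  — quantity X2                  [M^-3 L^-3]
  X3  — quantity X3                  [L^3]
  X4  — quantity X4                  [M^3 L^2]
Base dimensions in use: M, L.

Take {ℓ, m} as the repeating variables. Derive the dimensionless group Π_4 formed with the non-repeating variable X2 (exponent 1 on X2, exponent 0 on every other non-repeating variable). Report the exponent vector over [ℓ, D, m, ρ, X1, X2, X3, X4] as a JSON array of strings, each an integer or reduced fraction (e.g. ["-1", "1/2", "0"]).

Exponent matrix [M,L] × [ℓ,D,m,ρ,X1,X2,X3,X4]:
  M: [ 0  0  1  1 -3 -3  0  3]
  L: [ 1  1  0 -3 -2 -3  3  2]
Row reduction gives pivot columns ℓ,m; rank = 2
Repeat: ℓ,m; free: D,ρ,X1,X2,X3,X4
RREF:
  r0: [   1    1    0   -3   -2   -3    3    2]
  r1: [   0    0    1    1   -3   -3    0    3]
Fix exponent of X2 at 1, D at 0, ρ at 0, X1 at 0, X3 at 0, X4 at 0; solve each RREF row for its pivot's exponent:
  r0: exp(ℓ) + (-3)·1 = 0 ⇒ exp(ℓ) = 3
  r1: exp(m) + (-3)·1 = 0 ⇒ exp(m) = 3
Π_4 = ℓ^3 · m^3 · X2

["3", "0", "3", "0", "0", "1", "0", "0"]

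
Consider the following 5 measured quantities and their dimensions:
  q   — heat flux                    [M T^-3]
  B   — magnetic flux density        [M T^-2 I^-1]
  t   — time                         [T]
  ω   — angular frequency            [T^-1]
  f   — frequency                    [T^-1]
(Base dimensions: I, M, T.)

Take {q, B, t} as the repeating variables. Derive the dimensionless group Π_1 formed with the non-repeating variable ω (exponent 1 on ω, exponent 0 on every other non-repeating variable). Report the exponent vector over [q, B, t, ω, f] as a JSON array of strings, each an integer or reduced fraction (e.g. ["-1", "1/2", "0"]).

Dimensional matrix (I×M×T by q×B×t×ω×f):
  I: [ 0 -1  0  0  0]
  M: [ 1  1  0  0  0]
  T: [-3 -2  1 -1 -1]
RREF → pivots at {q,B,t} ⇒ r = 3
Repeat: q,B,t; free: ω,f
RREF:
  r0: [   1    0    0    0    0]
  r1: [   0    1    0    0    0]
  r2: [   0    0    1   -1   -1]
Fix exponent of ω at 1, f at 0; solve each RREF row for its pivot's exponent:
  r0: exp(q) + (0)·1 = 0 ⇒ exp(q) = 0
  r1: exp(B) + (0)·1 = 0 ⇒ exp(B) = 0
  r2: exp(t) + (-1)·1 = 0 ⇒ exp(t) = 1
Π_1 = t · ω

["0", "0", "1", "1", "0"]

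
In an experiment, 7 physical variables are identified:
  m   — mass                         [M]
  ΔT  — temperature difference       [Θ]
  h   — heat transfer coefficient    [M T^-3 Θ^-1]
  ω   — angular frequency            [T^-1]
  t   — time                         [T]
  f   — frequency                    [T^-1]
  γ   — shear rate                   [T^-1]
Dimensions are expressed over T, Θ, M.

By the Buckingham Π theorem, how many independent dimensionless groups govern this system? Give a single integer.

Write exponents as rows T,Θ,M / cols m,ΔT,h,ω,t,f,γ:
  T: [ 0  0 -3 -1  1 -1 -1]
  Θ: [ 0  1 -1  0  0  0  0]
  M: [ 1  0  1  0  0  0  0]
RREF → pivots at {m,ΔT,h} ⇒ r = 3
Π count = n − r = 7 − 3 = 4

4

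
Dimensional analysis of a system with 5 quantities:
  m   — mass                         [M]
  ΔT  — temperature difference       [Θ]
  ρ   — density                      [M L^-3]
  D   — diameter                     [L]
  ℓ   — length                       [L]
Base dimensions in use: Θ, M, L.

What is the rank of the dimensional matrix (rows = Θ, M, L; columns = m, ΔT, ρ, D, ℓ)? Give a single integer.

Exponent matrix [Θ,M,L] × [m,ΔT,ρ,D,ℓ]:
  Θ: [ 0  1  0  0  0]
  M: [ 1  0  1  0  0]
  L: [ 0  0 -3  1  1]
Echelon form has 3 nonzero rows (pivots: m,ΔT,ρ)

3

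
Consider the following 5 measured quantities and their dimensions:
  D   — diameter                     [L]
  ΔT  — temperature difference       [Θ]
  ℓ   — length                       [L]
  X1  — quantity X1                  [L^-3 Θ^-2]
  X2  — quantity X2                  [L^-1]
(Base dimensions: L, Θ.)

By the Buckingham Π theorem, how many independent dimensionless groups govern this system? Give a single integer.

Dimensional matrix (L×Θ by D×ΔT×ℓ×X1×X2):
  L: [ 1  0  1 -3 -1]
  Θ: [ 0  1  0 -2  0]
Echelon form has 2 nonzero rows (pivots: D,ΔT)
Π count = n − r = 5 − 2 = 3

3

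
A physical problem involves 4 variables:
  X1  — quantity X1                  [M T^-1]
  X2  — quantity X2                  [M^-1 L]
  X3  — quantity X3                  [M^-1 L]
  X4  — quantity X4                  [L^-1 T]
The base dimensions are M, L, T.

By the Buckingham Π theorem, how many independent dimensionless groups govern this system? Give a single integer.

Write exponents as rows M,L,T / cols X1,X2,X3,X4:
  M: [ 1 -1 -1  0]
  L: [ 0  1  1 -1]
  T: [-1  0  0  1]
RREF → pivots at {X1,X2} ⇒ r = 2
4 vars − rank 2 = 2 Π groups

2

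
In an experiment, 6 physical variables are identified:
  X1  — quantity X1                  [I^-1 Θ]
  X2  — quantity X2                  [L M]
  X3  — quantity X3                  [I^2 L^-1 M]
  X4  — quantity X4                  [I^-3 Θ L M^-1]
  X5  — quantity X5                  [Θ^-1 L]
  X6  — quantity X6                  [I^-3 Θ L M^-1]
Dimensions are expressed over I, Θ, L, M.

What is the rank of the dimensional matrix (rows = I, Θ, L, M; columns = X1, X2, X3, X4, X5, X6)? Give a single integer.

3

Exponent matrix [I,Θ,L,M] × [X1,X2,X3,X4,X5,X6]:
  I: [-1  0  2 -3  0 -3]
  Θ: [ 1  0  0  1 -1  1]
  L: [ 0  1 -1  1  1  1]
  M: [ 0  1  1 -1  0 -1]
Row reduction gives pivot columns X1,X2,X3; rank = 3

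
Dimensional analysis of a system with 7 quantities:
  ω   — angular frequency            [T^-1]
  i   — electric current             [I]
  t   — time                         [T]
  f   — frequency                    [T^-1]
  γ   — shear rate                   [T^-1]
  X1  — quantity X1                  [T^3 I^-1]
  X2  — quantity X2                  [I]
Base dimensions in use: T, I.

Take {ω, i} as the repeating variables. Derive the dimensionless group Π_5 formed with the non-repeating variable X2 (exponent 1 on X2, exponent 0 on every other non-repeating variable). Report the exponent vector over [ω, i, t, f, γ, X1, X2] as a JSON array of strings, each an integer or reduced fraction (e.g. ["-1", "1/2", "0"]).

Dimensional matrix (T×I by ω×i×t×f×γ×X1×X2):
  T: [-1  0  1 -1 -1  3  0]
  I: [ 0  1  0  0  0 -1  1]
Echelon form has 2 nonzero rows (pivots: ω,i)
Pivot set = {ω,i}, free = {t,f,γ,X1,X2}
RREF:
  r0: [   1    0   -1    1    1   -3    0]
  r1: [   0    1    0    0    0   -1    1]
Fix exponent of X2 at 1, t at 0, f at 0, γ at 0, X1 at 0; solve each RREF row for its pivot's exponent:
  r0: exp(ω) + (0)·1 = 0 ⇒ exp(ω) = 0
  r1: exp(i) + (1)·1 = 0 ⇒ exp(i) = -1
Π_5 = i^-1 · X2

["0", "-1", "0", "0", "0", "0", "1"]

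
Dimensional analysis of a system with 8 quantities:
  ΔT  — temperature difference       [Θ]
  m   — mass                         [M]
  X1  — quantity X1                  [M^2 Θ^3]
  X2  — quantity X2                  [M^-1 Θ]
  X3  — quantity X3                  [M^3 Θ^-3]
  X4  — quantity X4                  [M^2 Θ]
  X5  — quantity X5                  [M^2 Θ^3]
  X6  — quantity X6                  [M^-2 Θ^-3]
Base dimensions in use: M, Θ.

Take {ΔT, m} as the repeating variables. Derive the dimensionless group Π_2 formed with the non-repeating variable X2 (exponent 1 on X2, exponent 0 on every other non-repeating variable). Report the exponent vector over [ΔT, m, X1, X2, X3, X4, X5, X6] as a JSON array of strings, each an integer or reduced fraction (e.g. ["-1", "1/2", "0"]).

["-1", "1", "0", "1", "0", "0", "0", "0"]

Write exponents as rows M,Θ / cols ΔT,m,X1,X2,X3,X4,X5,X6:
  M: [ 0  1  2 -1  3  2  2 -2]
  Θ: [ 1  0  3  1 -3  1  3 -3]
Echelon form has 2 nonzero rows (pivots: ΔT,m)
Repeat: ΔT,m; free: X1,X2,X3,X4,X5,X6
RREF:
  r0: [   1    0    3    1   -3    1    3   -3]
  r1: [   0    1    2   -1    3    2    2   -2]
Fix exponent of X2 at 1, X1 at 0, X3 at 0, X4 at 0, X5 at 0, X6 at 0; solve each RREF row for its pivot's exponent:
  r0: exp(ΔT) + (1)·1 = 0 ⇒ exp(ΔT) = -1
  r1: exp(m) + (-1)·1 = 0 ⇒ exp(m) = 1
Π_2 = ΔT^-1 · m · X2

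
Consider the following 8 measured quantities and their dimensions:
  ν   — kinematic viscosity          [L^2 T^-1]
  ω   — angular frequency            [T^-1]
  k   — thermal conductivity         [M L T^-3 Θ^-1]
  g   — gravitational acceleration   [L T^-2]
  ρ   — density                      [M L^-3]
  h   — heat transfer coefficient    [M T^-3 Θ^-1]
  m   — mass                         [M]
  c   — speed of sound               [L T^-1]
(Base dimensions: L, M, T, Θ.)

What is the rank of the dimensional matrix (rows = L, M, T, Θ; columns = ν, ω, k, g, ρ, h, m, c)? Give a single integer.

4

Dimensional matrix (L×M×T×Θ by ν×ω×k×g×ρ×h×m×c):
  L: [ 2  0  1  1 -3  0  0  1]
  M: [ 0  0  1  0  1  1  1  0]
  T: [-1 -1 -3 -2  0 -3  0 -1]
  Θ: [ 0  0 -1  0  0 -1  0  0]
Row reduction gives pivot columns ν,ω,k,ρ; rank = 4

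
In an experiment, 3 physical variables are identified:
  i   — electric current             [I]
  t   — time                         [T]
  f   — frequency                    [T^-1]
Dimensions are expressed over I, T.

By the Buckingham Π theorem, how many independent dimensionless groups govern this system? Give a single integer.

Dimensional matrix (I×T by i×t×f):
  I: [ 1  0  0]
  T: [ 0  1 -1]
Echelon form has 2 nonzero rows (pivots: i,t)
Π count = n − r = 3 − 2 = 1

1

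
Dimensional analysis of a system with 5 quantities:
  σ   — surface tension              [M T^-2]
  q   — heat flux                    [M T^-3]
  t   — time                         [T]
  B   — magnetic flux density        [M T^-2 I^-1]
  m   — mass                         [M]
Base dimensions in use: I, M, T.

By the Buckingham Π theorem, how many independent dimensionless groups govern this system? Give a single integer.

2

Exponent matrix [I,M,T] × [σ,q,t,B,m]:
  I: [ 0  0  0 -1  0]
  M: [ 1  1  0  1  1]
  T: [-2 -3  1 -2  0]
Row reduction gives pivot columns σ,q,B; rank = 3
5 vars − rank 3 = 2 Π groups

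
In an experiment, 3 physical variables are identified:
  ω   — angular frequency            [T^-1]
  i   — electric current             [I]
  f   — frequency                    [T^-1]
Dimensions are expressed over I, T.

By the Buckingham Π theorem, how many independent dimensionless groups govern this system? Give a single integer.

1

Write exponents as rows I,T / cols ω,i,f:
  I: [ 0  1  0]
  T: [-1  0 -1]
Echelon form has 2 nonzero rows (pivots: ω,i)
n=3, r=2 ⇒ 1 dimensionless group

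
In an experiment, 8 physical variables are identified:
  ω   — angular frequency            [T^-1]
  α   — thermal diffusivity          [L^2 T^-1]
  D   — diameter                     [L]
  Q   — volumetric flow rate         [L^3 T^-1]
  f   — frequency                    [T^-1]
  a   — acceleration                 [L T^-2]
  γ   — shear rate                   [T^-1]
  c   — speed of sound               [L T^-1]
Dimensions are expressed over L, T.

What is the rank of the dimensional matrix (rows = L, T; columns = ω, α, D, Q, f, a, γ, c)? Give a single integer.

2

Write exponents as rows L,T / cols ω,α,D,Q,f,a,γ,c:
  L: [ 0  2  1  3  0  1  0  1]
  T: [-1 -1  0 -1 -1 -2 -1 -1]
Echelon form has 2 nonzero rows (pivots: ω,α)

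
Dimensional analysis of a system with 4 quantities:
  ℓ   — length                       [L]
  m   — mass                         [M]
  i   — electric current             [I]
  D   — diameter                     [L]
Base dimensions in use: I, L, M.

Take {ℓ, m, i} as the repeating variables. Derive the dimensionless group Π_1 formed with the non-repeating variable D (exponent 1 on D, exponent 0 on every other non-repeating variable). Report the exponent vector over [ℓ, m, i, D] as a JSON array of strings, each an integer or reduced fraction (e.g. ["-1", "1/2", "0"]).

["-1", "0", "0", "1"]

Exponent matrix [I,L,M] × [ℓ,m,i,D]:
  I: [ 0  0  1  0]
  L: [ 1  0  0  1]
  M: [ 0  1  0  0]
RREF → pivots at {ℓ,m,i} ⇒ r = 3
Pivot set = {ℓ,m,i}, free = {D}
RREF:
  r0: [   1    0    0    1]
  r1: [   0    1    0    0]
  r2: [   0    0    1    0]
Fix exponent of D at 1; solve each RREF row for its pivot's exponent:
  r0: exp(ℓ) + (1)·1 = 0 ⇒ exp(ℓ) = -1
  r1: exp(m) + (0)·1 = 0 ⇒ exp(m) = 0
  r2: exp(i) + (0)·1 = 0 ⇒ exp(i) = 0
Π_1 = ℓ^-1 · D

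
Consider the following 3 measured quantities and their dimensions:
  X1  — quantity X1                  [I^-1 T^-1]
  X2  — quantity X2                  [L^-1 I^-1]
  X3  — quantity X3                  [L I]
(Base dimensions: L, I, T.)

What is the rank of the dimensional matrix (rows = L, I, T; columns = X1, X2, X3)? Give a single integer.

Dimensional matrix (L×I×T by X1×X2×X3):
  L: [ 0 -1  1]
  I: [-1 -1  1]
  T: [-1  0  0]
Echelon form has 2 nonzero rows (pivots: X1,X2)

2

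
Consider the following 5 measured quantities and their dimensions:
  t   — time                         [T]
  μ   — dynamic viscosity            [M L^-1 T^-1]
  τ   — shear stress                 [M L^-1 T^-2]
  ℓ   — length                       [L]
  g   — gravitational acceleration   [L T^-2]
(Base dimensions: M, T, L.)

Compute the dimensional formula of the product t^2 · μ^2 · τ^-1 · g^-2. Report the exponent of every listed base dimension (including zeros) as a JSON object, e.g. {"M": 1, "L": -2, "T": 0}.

{"M": 1, "T": 6, "L": -3}

Dimensional matrix (M×T×L by t×μ×τ×ℓ×g):
  M: [ 0  1  1  0  0]
  T: [ 1 -1 -2  0 -2]
  L: [ 0 -1 -1  1  1]
  [M]: (2)·0+(2)·1+(-1)·1+(-2)·0 = 1
  [T]: (2)·1+(2)·-1+(-1)·-2+(-2)·-2 = 6
  [L]: (2)·0+(2)·-1+(-1)·-1+(-2)·1 = -3
⇒ M T^6 L^-3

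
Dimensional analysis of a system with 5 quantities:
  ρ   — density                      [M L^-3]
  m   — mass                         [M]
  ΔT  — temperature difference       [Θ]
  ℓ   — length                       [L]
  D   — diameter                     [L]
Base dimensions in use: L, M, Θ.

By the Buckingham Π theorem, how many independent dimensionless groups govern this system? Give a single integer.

Write exponents as rows L,M,Θ / cols ρ,m,ΔT,ℓ,D:
  L: [-3  0  0  1  1]
  M: [ 1  1  0  0  0]
  Θ: [ 0  0  1  0  0]
Row reduction gives pivot columns ρ,m,ΔT; rank = 3
Π count = n − r = 5 − 3 = 2

2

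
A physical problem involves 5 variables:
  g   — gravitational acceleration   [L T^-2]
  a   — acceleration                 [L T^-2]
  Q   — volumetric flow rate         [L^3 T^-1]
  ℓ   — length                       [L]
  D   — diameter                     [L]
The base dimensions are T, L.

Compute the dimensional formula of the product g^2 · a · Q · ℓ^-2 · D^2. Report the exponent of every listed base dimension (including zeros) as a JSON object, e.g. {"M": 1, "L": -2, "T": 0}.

{"T": -7, "L": 6}

Exponent matrix [T,L] × [g,a,Q,ℓ,D]:
  T: [-2 -2 -1  0  0]
  L: [ 1  1  3  1  1]
  [T]: (2)·-2+(1)·-2+(1)·-1+(-2)·0+(2)·0 = -7
  [L]: (2)·1+(1)·1+(1)·3+(-2)·1+(2)·1 = 6
⇒ T^-7 L^6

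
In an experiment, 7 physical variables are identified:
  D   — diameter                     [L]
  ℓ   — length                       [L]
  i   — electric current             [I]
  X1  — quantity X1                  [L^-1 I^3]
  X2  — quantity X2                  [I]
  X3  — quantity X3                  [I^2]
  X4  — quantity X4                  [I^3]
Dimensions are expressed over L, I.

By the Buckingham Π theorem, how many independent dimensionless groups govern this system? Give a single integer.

5

Exponent matrix [L,I] × [D,ℓ,i,X1,X2,X3,X4]:
  L: [ 1  1  0 -1  0  0  0]
  I: [ 0  0  1  3  1  2  3]
RREF → pivots at {D,i} ⇒ r = 2
7 vars − rank 2 = 5 Π groups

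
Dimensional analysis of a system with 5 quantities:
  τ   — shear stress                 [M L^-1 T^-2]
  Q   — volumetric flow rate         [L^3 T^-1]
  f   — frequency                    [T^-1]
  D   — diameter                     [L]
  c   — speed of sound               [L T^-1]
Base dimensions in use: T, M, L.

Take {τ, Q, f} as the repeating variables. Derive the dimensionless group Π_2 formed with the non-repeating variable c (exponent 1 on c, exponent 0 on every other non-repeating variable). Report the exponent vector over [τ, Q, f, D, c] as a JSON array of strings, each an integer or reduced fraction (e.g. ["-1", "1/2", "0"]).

["0", "-1/3", "-2/3", "0", "1"]

Exponent matrix [T,M,L] × [τ,Q,f,D,c]:
  T: [-2 -1 -1  0 -1]
  M: [ 1  0  0  0  0]
  L: [-1  3  0  1  1]
Echelon form has 3 nonzero rows (pivots: τ,Q,f)
Repeat: τ,Q,f; free: D,c
RREF:
  r0: [   1    0    0    0    0]
  r1: [   0    1    0  1/3  1/3]
  r2: [   0    0    1 -1/3  2/3]
Fix exponent of c at 1, D at 0; solve each RREF row for its pivot's exponent:
  r0: exp(τ) + (0)·1 = 0 ⇒ exp(τ) = 0
  r1: exp(Q) + (1/3)·1 = 0 ⇒ exp(Q) = -1/3
  r2: exp(f) + (2/3)·1 = 0 ⇒ exp(f) = -2/3
Π_2 = Q^(-1/3) · f^(-2/3) · c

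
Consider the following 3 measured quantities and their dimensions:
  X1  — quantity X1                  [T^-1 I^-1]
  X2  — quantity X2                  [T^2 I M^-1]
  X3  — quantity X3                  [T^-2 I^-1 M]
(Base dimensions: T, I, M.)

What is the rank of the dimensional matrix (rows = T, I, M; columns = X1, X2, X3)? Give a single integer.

2

Write exponents as rows T,I,M / cols X1,X2,X3:
  T: [-1  2 -2]
  I: [-1  1 -1]
  M: [ 0 -1  1]
Row reduction gives pivot columns X1,X2; rank = 2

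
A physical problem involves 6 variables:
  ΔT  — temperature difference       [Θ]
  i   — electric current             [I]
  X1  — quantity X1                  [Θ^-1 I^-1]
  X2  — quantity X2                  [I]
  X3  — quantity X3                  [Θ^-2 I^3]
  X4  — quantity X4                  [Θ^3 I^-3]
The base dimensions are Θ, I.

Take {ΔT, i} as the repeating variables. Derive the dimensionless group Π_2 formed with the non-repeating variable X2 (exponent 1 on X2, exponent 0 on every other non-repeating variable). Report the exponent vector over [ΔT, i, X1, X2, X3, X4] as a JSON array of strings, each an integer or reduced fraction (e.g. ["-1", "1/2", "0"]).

Exponent matrix [Θ,I] × [ΔT,i,X1,X2,X3,X4]:
  Θ: [ 1  0 -1  0 -2  3]
  I: [ 0  1 -1  1  3 -3]
Echelon form has 2 nonzero rows (pivots: ΔT,i)
Repeat: ΔT,i; free: X1,X2,X3,X4
RREF:
  r0: [   1    0   -1    0   -2    3]
  r1: [   0    1   -1    1    3   -3]
Fix exponent of X2 at 1, X1 at 0, X3 at 0, X4 at 0; solve each RREF row for its pivot's exponent:
  r0: exp(ΔT) + (0)·1 = 0 ⇒ exp(ΔT) = 0
  r1: exp(i) + (1)·1 = 0 ⇒ exp(i) = -1
Π_2 = i^-1 · X2

["0", "-1", "0", "1", "0", "0"]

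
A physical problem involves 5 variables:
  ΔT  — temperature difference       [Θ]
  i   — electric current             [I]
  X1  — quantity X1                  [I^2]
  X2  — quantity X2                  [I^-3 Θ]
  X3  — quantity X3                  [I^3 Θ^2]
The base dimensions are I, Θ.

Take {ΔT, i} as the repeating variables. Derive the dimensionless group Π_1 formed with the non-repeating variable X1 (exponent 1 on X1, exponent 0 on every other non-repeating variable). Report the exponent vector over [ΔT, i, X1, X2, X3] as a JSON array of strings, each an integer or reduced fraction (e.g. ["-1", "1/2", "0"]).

Exponent matrix [I,Θ] × [ΔT,i,X1,X2,X3]:
  I: [ 0  1  2 -3  3]
  Θ: [ 1  0  0  1  2]
RREF → pivots at {ΔT,i} ⇒ r = 2
Pivot set = {ΔT,i}, free = {X1,X2,X3}
RREF:
  r0: [   1    0    0    1    2]
  r1: [   0    1    2   -3    3]
Fix exponent of X1 at 1, X2 at 0, X3 at 0; solve each RREF row for its pivot's exponent:
  r0: exp(ΔT) + (0)·1 = 0 ⇒ exp(ΔT) = 0
  r1: exp(i) + (2)·1 = 0 ⇒ exp(i) = -2
Π_1 = i^-2 · X1

["0", "-2", "1", "0", "0"]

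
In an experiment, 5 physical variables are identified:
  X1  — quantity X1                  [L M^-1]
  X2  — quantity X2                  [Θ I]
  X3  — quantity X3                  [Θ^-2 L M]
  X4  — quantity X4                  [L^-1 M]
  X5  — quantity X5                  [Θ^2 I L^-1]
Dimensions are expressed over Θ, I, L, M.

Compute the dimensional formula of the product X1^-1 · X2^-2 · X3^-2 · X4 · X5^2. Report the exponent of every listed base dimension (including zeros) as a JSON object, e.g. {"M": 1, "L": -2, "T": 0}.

Write exponents as rows Θ,I,L,M / cols X1,X2,X3,X4,X5:
  Θ: [ 0  1 -2  0  2]
  I: [ 0  1  0  0  1]
  L: [ 1  0  1 -1 -1]
  M: [-1  0  1  1  0]
  [Θ]: (-1)·0+(-2)·1+(-2)·-2+(1)·0+(2)·2 = 6
  [I]: (-1)·0+(-2)·1+(-2)·0+(1)·0+(2)·1 = 0
  [L]: (-1)·1+(-2)·0+(-2)·1+(1)·-1+(2)·-1 = -6
  [M]: (-1)·-1+(-2)·0+(-2)·1+(1)·1+(2)·0 = 0
⇒ Θ^6 L^-6

{"Θ": 6, "I": 0, "L": -6, "M": 0}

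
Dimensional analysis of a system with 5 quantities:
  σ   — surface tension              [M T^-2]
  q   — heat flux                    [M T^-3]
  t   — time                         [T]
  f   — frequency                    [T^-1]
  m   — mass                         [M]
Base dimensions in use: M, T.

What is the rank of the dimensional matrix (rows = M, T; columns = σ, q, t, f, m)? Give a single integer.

Write exponents as rows M,T / cols σ,q,t,f,m:
  M: [ 1  1  0  0  1]
  T: [-2 -3  1 -1  0]
RREF → pivots at {σ,q} ⇒ r = 2

2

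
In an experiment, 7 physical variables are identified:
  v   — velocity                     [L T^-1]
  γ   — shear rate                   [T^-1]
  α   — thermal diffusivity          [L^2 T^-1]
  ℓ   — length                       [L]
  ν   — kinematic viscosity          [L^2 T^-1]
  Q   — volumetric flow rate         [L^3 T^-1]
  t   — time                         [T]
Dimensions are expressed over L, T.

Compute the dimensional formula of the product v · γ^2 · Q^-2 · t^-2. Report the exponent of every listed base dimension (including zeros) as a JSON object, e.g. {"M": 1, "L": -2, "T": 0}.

{"L": -5, "T": -3}

Write exponents as rows L,T / cols v,γ,α,ℓ,ν,Q,t:
  L: [ 1  0  2  1  2  3  0]
  T: [-1 -1 -1  0 -1 -1  1]
  [L]: (1)·1+(2)·0+(-2)·3+(-2)·0 = -5
  [T]: (1)·-1+(2)·-1+(-2)·-1+(-2)·1 = -3
⇒ L^-5 T^-3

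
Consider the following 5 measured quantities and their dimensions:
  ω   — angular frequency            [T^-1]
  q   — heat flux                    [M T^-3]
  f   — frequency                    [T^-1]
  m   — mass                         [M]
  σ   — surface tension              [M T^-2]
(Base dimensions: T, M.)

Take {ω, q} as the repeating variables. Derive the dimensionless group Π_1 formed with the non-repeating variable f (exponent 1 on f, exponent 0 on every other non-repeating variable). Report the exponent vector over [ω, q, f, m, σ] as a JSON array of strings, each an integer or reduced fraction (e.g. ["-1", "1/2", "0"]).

["-1", "0", "1", "0", "0"]

Dimensional matrix (T×M by ω×q×f×m×σ):
  T: [-1 -3 -1  0 -2]
  M: [ 0  1  0  1  1]
Echelon form has 2 nonzero rows (pivots: ω,q)
Repeat: ω,q; free: f,m,σ
RREF:
  r0: [   1    0    1   -3   -1]
  r1: [   0    1    0    1    1]
Fix exponent of f at 1, m at 0, σ at 0; solve each RREF row for its pivot's exponent:
  r0: exp(ω) + (1)·1 = 0 ⇒ exp(ω) = -1
  r1: exp(q) + (0)·1 = 0 ⇒ exp(q) = 0
Π_1 = ω^-1 · f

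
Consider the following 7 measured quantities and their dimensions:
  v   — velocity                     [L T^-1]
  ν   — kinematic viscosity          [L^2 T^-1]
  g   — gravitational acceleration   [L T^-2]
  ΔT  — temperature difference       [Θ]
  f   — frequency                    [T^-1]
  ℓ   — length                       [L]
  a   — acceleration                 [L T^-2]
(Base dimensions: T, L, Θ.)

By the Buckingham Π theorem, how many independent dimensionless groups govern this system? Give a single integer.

4

Exponent matrix [T,L,Θ] × [v,ν,g,ΔT,f,ℓ,a]:
  T: [-1 -1 -2  0 -1  0 -2]
  L: [ 1  2  1  0  0  1  1]
  Θ: [ 0  0  0  1  0  0  0]
RREF → pivots at {v,ν,ΔT} ⇒ r = 3
Π count = n − r = 7 − 3 = 4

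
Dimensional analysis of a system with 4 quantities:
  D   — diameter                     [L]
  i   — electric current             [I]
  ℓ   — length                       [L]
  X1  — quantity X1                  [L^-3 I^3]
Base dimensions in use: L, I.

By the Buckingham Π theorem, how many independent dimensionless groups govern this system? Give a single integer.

2

Exponent matrix [L,I] × [D,i,ℓ,X1]:
  L: [ 1  0  1 -3]
  I: [ 0  1  0  3]
Echelon form has 2 nonzero rows (pivots: D,i)
n=4, r=2 ⇒ 2 dimensionless groups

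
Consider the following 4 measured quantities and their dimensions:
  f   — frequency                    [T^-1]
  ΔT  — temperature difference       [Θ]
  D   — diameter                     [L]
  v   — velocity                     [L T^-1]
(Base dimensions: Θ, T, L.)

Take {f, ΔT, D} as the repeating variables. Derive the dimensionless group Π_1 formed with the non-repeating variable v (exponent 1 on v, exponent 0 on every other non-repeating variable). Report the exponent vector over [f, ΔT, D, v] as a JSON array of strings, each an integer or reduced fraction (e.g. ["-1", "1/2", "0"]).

Write exponents as rows Θ,T,L / cols f,ΔT,D,v:
  Θ: [ 0  1  0  0]
  T: [-1  0  0 -1]
  L: [ 0  0  1  1]
Row reduction gives pivot columns f,ΔT,D; rank = 3
Pivot set = {f,ΔT,D}, free = {v}
RREF:
  r0: [   1    0    0    1]
  r1: [   0    1    0    0]
  r2: [   0    0    1    1]
Fix exponent of v at 1; solve each RREF row for its pivot's exponent:
  r0: exp(f) + (1)·1 = 0 ⇒ exp(f) = -1
  r1: exp(ΔT) + (0)·1 = 0 ⇒ exp(ΔT) = 0
  r2: exp(D) + (1)·1 = 0 ⇒ exp(D) = -1
Π_1 = f^-1 · D^-1 · v

["-1", "0", "-1", "1"]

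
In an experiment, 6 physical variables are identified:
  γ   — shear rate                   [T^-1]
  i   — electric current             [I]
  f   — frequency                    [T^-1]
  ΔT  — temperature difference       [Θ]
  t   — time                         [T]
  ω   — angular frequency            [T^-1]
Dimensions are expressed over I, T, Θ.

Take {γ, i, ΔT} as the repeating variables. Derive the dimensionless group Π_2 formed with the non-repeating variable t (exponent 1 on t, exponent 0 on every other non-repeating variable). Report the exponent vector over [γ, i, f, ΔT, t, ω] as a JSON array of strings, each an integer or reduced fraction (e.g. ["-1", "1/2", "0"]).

["1", "0", "0", "0", "1", "0"]

Exponent matrix [I,T,Θ] × [γ,i,f,ΔT,t,ω]:
  I: [ 0  1  0  0  0  0]
  T: [-1  0 -1  0  1 -1]
  Θ: [ 0  0  0  1  0  0]
RREF → pivots at {γ,i,ΔT} ⇒ r = 3
Pivot set = {γ,i,ΔT}, free = {f,t,ω}
RREF:
  r0: [   1    0    1    0   -1    1]
  r1: [   0    1    0    0    0    0]
  r2: [   0    0    0    1    0    0]
Fix exponent of t at 1, f at 0, ω at 0; solve each RREF row for its pivot's exponent:
  r0: exp(γ) + (-1)·1 = 0 ⇒ exp(γ) = 1
  r1: exp(i) + (0)·1 = 0 ⇒ exp(i) = 0
  r2: exp(ΔT) + (0)·1 = 0 ⇒ exp(ΔT) = 0
Π_2 = γ · t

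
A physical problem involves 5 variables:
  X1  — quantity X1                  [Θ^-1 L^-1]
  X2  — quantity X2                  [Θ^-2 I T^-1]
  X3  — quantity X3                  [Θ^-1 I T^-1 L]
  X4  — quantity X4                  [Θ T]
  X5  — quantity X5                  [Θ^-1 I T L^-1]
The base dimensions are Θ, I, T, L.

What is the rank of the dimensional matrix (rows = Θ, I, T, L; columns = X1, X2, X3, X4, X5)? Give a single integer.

3

Exponent matrix [Θ,I,T,L] × [X1,X2,X3,X4,X5]:
  Θ: [-1 -2 -1  1 -1]
  I: [ 0  1  1  0  1]
  T: [ 0 -1 -1  1  1]
  L: [-1  0  1  0 -1]
RREF → pivots at {X1,X2,X4} ⇒ r = 3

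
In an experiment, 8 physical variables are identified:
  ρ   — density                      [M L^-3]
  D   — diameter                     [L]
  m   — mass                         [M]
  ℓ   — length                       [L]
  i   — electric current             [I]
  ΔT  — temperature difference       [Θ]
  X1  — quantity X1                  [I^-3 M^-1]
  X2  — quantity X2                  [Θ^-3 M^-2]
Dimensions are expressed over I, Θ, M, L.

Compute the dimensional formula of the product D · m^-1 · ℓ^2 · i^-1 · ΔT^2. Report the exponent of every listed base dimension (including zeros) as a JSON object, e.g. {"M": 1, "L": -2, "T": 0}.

{"I": -1, "Θ": 2, "M": -1, "L": 3}

Write exponents as rows I,Θ,M,L / cols ρ,D,m,ℓ,i,ΔT,X1,X2:
  I: [ 0  0  0  0  1  0 -3  0]
  Θ: [ 0  0  0  0  0  1  0 -3]
  M: [ 1  0  1  0  0  0 -1 -2]
  L: [-3  1  0  1  0  0  0  0]
  [I]: (1)·0+(-1)·0+(2)·0+(-1)·1+(2)·0 = -1
  [Θ]: (1)·0+(-1)·0+(2)·0+(-1)·0+(2)·1 = 2
  [M]: (1)·0+(-1)·1+(2)·0+(-1)·0+(2)·0 = -1
  [L]: (1)·1+(-1)·0+(2)·1+(-1)·0+(2)·0 = 3
⇒ I^-1 Θ^2 M^-1 L^3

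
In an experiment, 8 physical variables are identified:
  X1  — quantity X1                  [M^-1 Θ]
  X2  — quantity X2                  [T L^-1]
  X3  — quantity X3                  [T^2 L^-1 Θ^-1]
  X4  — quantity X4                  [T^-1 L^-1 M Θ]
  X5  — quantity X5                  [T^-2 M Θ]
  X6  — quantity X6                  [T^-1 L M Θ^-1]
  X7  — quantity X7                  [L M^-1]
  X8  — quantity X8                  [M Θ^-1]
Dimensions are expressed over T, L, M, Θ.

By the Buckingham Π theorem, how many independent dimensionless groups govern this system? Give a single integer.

Exponent matrix [T,L,M,Θ] × [X1,X2,X3,X4,X5,X6,X7,X8]:
  T: [ 0  1  2 -1 -2 -1  0  0]
  L: [ 0 -1 -1 -1  0  1  1  0]
  M: [-1  0  0  1  1  1 -1  1]
  Θ: [ 1  0 -1  1  1 -1  0 -1]
RREF → pivots at {X1,X2,X3} ⇒ r = 3
n=8, r=3 ⇒ 5 dimensionless groups

5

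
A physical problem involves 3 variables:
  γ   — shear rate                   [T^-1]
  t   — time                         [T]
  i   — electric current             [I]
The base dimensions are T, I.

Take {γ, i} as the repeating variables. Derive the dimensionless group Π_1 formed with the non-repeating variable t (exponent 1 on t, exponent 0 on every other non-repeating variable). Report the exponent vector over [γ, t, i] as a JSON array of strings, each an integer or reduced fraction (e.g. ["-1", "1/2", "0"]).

["1", "1", "0"]

Exponent matrix [T,I] × [γ,t,i]:
  T: [-1  1  0]
  I: [ 0  0  1]
RREF → pivots at {γ,i} ⇒ r = 2
Repeat: γ,i; free: t
RREF:
  r0: [   1   -1    0]
  r1: [   0    0    1]
Fix exponent of t at 1; solve each RREF row for its pivot's exponent:
  r0: exp(γ) + (-1)·1 = 0 ⇒ exp(γ) = 1
  r1: exp(i) + (0)·1 = 0 ⇒ exp(i) = 0
Π_1 = γ · t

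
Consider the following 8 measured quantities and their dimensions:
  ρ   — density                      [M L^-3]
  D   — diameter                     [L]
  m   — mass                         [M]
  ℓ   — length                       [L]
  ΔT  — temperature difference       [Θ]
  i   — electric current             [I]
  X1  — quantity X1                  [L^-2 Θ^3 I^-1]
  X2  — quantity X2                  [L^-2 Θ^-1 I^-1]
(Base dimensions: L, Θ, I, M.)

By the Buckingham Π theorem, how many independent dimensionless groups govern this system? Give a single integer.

Exponent matrix [L,Θ,I,M] × [ρ,D,m,ℓ,ΔT,i,X1,X2]:
  L: [-3  1  0  1  0  0 -2 -2]
  Θ: [ 0  0  0  0  1  0  3 -1]
  I: [ 0  0  0  0  0  1 -1 -1]
  M: [ 1  0  1  0  0  0  0  0]
RREF → pivots at {ρ,D,ΔT,i} ⇒ r = 4
n=8, r=4 ⇒ 4 dimensionless groups

4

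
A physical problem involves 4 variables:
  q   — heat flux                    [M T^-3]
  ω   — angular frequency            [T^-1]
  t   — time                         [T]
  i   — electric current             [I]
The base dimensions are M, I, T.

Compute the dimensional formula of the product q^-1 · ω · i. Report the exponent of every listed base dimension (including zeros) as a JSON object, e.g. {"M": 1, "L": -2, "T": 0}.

{"M": -1, "I": 1, "T": 2}

Dimensional matrix (M×I×T by q×ω×t×i):
  M: [ 1  0  0  0]
  I: [ 0  0  0  1]
  T: [-3 -1  1  0]
  [M]: (-1)·1+(1)·0+(1)·0 = -1
  [I]: (-1)·0+(1)·0+(1)·1 = 1
  [T]: (-1)·-3+(1)·-1+(1)·0 = 2
⇒ M^-1 I T^2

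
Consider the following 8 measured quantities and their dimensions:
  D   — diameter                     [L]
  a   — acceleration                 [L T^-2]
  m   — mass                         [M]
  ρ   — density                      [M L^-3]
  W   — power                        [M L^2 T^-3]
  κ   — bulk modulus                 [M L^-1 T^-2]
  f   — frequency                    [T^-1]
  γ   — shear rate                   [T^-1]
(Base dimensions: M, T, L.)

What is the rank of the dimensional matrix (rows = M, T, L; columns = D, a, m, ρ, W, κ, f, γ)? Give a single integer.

Exponent matrix [M,T,L] × [D,a,m,ρ,W,κ,f,γ]:
  M: [ 0  0  1  1  1  1  0  0]
  T: [ 0 -2  0  0 -3 -2 -1 -1]
  L: [ 1  1  0 -3  2 -1  0  0]
Echelon form has 3 nonzero rows (pivots: D,a,m)

3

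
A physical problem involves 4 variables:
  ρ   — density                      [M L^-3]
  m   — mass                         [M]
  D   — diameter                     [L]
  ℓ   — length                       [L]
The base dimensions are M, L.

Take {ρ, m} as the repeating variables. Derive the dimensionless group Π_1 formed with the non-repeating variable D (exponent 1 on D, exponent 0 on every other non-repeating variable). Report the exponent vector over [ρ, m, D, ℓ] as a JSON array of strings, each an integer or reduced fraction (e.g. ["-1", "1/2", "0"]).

["1/3", "-1/3", "1", "0"]

Exponent matrix [M,L] × [ρ,m,D,ℓ]:
  M: [ 1  1  0  0]
  L: [-3  0  1  1]
Row reduction gives pivot columns ρ,m; rank = 2
Pivot set = {ρ,m}, free = {D,ℓ}
RREF:
  r0: [   1    0 -1/3 -1/3]
  r1: [   0    1  1/3  1/3]
Fix exponent of D at 1, ℓ at 0; solve each RREF row for its pivot's exponent:
  r0: exp(ρ) + (-1/3)·1 = 0 ⇒ exp(ρ) = 1/3
  r1: exp(m) + (1/3)·1 = 0 ⇒ exp(m) = -1/3
Π_1 = ρ^(1/3) · m^(-1/3) · D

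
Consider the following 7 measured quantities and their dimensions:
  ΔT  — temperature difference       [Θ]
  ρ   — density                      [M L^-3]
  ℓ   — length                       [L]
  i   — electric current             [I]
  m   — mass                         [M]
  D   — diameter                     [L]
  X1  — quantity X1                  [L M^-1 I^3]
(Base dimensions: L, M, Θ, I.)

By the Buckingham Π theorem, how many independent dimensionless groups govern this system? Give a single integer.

Exponent matrix [L,M,Θ,I] × [ΔT,ρ,ℓ,i,m,D,X1]:
  L: [ 0 -3  1  0  0  1  1]
  M: [ 0  1  0  0  1  0 -1]
  Θ: [ 1  0  0  0  0  0  0]
  I: [ 0  0  0  1  0  0  3]
RREF → pivots at {ΔT,ρ,ℓ,i} ⇒ r = 4
n=7, r=4 ⇒ 3 dimensionless groups

3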